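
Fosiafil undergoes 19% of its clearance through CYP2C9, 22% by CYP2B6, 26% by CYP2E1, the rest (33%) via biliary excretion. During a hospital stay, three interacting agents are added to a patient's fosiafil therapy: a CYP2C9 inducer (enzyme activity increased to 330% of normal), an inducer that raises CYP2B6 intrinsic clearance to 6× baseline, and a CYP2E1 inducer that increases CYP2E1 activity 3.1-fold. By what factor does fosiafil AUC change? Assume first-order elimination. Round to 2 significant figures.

0.32

The CYP2C9 pathway (19% of clearance) rises to 3.3× activity: 0.19 × 3.3 = 0.627.
The CYP2B6 pathway (22% of clearance) is boosted to 6× activity: 0.22 × 6 = 1.32.
The CYP2E1 pathway (26% of clearance) is boosted to 3.1× activity: 0.26 × 3.1 = 0.806.
Non-CYP routes (33%) are unchanged.
New clearance relative to baseline: 0.627 + 1.32 + 0.806 + 0.33 = 3.083.
Net AUC ratio = 1 / 3.083 = 0.32.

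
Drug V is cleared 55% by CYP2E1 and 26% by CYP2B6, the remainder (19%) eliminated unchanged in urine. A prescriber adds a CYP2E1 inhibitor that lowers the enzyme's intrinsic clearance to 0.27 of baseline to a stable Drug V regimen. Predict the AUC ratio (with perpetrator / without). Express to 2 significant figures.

1.7

The CYP2E1 pathway (55% of clearance) drops to 0.27× activity: 0.55 × 0.27 = 0.1485.
CYP2B6 (26%) and the residual 19% are unaffected.
Relative clearance = 0.1485 + 0.26 + 0.19 = 0.5985.
AUC ratio = CL_old/CL_new = 1 / 0.5985 = 1.7.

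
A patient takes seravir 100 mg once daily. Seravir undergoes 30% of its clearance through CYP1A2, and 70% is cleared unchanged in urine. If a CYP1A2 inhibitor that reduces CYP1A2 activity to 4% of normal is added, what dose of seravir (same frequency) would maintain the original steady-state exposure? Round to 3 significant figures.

71.2 mg

CYP1A2: 0.3 × 0.04 = 0.012
Other: 0.7 (unchanged)
Relative clearance = 0.012 + 0.7 = 0.712.
Exposure is unchanged when dose changes in proportion to clearance. New dose = 100 mg × 0.712 = 71.2 mg.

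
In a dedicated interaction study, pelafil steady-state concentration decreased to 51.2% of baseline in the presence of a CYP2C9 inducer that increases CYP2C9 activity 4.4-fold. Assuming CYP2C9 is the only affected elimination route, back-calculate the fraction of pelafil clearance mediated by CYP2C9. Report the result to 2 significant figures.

0.28

Let x = fm,CYP2C9. Because steady-state concentration ∝ 1/CL, relative clearance rose to 1/0.512 = 1.953.
Only the CYP2C9 route changed, so 1.953 = x·4.4 + (1 − x), giving x = 0.28.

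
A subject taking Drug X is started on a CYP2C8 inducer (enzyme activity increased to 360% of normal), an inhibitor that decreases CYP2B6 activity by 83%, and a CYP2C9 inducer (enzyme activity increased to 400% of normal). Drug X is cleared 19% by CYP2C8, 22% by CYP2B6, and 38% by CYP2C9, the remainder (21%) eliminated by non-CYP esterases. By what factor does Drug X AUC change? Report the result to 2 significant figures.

The CYP2C8 pathway (19% of clearance) is boosted to 3.6× activity: 0.19 × 3.6 = 0.684.
The CYP2B6 pathway (22% of clearance) drops to 0.17× activity: 0.22 × 0.17 = 0.0374.
The CYP2C9 pathway (38% of clearance) is boosted to 4× activity: 0.38 × 4 = 1.52.
Non-CYP routes (21%) are unchanged.
CL_new/CL_old = 0.684 + 0.0374 + 1.52 + 0.21 = 2.4514.
Net AUC ratio = 1 / 2.4514 = 0.41.

0.41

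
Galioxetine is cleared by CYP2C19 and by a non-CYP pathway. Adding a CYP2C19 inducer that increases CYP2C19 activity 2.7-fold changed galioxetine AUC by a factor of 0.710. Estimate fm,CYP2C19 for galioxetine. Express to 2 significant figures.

0.24

Let x = fm,CYP2C19. Because AUC ∝ 1/CL, relative clearance rose to 1/0.710 = 1.408.
Only the CYP2C19 route changed, so 1.408 = x·2.7 + (1 − x), giving x = 0.24.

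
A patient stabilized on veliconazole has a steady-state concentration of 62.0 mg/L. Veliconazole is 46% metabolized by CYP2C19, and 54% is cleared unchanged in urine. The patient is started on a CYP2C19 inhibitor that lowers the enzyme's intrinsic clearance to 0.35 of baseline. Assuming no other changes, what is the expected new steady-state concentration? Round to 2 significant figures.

88 mg/L

CYP2C19: 0.46 × 0.35 = 0.161
Other: 0.54 (unchanged)
Relative clearance = 0.161 + 0.54 = 0.701.
Steady-state concentration ∝ 1/CL, so new value = 62.0 / 0.701 = 88 mg/L.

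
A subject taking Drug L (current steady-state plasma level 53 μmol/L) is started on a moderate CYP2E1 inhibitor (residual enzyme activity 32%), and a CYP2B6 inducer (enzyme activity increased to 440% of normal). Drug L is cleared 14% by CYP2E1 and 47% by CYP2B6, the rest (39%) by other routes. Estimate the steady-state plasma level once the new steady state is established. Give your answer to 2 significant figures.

The CYP2E1 pathway (14% of clearance) is reduced to 0.32× activity: 0.14 × 0.32 = 0.0448.
The CYP2B6 pathway (47% of clearance) increases to 4.4× activity: 0.47 × 4.4 = 2.068.
The remaining 39% of clearance is unaffected.
CL_new/CL_old = 0.0448 + 2.068 + 0.39 = 2.5028.
New steady-state plasma level = 53 / 2.5028 = 21 μmol/L (concentration scales inversely with clearance).

21 μmol/L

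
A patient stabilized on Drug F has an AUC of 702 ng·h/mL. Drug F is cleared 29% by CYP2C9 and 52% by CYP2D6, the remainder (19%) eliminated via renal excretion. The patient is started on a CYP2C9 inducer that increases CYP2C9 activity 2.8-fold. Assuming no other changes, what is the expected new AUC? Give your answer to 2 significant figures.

4.6 × 10² ng·h/mL

The CYP2C9 pathway (29% of clearance) rises to 2.8× activity: 0.29 × 2.8 = 0.812.
CYP2D6 (52%) and the residual 19% are unaffected.
CL_new/CL_old = 0.812 + 0.52 + 0.19 = 1.522.
With dosing unchanged, AUC scales as 1/CL: 702 / 1.522 = 4.6 × 10² ng·h/mL.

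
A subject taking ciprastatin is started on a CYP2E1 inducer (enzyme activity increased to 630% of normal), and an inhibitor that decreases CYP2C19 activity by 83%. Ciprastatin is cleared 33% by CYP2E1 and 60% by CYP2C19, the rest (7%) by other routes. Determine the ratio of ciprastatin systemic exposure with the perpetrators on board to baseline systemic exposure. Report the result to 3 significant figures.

CYP2E1: 0.33 × 6.3 = 2.079
CYP2C19: 0.6 × 0.17 = 0.102
Other: 0.07 (unchanged)
CL_new/CL_old = 2.079 + 0.102 + 0.07 = 2.251.
Net systemic exposure ratio = 1 / 2.251 = 0.444.

0.444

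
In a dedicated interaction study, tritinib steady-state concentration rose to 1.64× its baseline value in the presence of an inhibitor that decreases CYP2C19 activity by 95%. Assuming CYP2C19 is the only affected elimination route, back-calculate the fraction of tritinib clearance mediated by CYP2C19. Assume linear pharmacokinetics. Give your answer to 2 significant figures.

0.41

Let fm be the CYP2C19 fraction. New clearance relative to baseline = fm × 0.05 + (1 − fm).
Steady-state concentration ratio = 1 / (new CL fraction), so new CL fraction = 1 / 1.64 = 0.6098.
fm × 0.05 + 1 − fm = 0.6098  ⇒  fm × (0.05 − 1) = −0.3902  ⇒  fm = 0.41.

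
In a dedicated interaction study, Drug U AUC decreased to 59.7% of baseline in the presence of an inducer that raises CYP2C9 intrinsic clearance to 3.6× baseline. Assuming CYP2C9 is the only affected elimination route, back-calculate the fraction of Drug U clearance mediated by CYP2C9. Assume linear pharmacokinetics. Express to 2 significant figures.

Let fm be the CYP2C9 fraction. New clearance relative to baseline = fm × 3.6 + (1 − fm).
AUC ratio = 1 / (new CL fraction), so new CL fraction = 1 / 0.597 = 1.675.
fm × 3.6 + 1 − fm = 1.675  ⇒  fm × (3.6 − 1) = 0.675  ⇒  fm = 0.26.

0.26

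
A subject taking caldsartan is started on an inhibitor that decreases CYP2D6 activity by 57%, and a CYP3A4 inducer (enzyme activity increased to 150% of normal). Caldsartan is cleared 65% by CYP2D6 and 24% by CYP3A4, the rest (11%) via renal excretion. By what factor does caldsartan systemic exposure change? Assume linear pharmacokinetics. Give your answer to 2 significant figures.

1.3

CYP2D6: 0.65 × 0.43 = 0.2795
CYP3A4: 0.24 × 1.5 = 0.36
Other: 0.11 (unchanged)
New clearance relative to baseline: 0.2795 + 0.36 + 0.11 = 0.7495.
Because systemic exposure varies inversely with clearance, the combined effect is 1 / 0.7495 = 1.3.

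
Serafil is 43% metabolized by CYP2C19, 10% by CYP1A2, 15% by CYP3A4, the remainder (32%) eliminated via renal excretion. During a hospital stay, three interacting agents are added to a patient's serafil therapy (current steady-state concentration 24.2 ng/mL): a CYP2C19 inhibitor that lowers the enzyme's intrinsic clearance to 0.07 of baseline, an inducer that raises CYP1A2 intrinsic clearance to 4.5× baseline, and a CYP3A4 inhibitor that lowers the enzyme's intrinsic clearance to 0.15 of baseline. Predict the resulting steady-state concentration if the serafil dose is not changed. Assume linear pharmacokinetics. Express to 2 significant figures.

CYP2C19: 0.43 × 0.07 = 0.0301
CYP1A2: 0.1 × 4.5 = 0.45
CYP3A4: 0.15 × 0.15 = 0.0225
Other: 0.32 (unchanged)
CL_new/CL_old = 0.0301 + 0.45 + 0.0225 + 0.32 = 0.8226.
New steady-state concentration = 24.2 / 0.8226 = 29 ng/mL (concentration scales inversely with clearance).

29 ng/mL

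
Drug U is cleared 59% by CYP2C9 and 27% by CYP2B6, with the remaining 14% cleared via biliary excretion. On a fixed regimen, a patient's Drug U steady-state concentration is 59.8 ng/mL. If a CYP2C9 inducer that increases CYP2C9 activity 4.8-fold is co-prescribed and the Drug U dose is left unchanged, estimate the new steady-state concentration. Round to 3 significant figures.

18.4 ng/mL

The CYP2C9 pathway (59% of clearance) rises to 4.8× activity: 0.59 × 4.8 = 2.832.
CYP2B6 (27%) and the residual 14% are unaffected.
New clearance relative to baseline: 2.832 + 0.27 + 0.14 = 3.242.
New steady-state concentration = baseline ÷ relative clearance = 59.8 / 3.242 = 18.4 ng/mL.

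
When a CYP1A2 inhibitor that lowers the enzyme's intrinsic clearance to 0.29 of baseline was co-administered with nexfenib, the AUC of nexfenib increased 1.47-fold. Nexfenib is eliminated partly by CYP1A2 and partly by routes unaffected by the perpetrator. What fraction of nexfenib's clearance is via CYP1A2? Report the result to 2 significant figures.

0.45

Let x = fm,CYP1A2. Because AUC ∝ 1/CL, relative clearance fell to 1/1.47 = 0.6803.
Setting x·0.29 + (1 − x) = 0.6803 and solving: x = (0.6803 − 1)/(0.29 − 1) = 0.45.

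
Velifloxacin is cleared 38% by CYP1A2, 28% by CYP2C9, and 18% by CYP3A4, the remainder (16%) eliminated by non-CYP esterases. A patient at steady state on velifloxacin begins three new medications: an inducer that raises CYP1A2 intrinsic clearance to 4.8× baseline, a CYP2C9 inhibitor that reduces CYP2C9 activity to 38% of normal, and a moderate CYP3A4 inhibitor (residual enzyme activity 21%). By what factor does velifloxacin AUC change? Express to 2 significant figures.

0.47

The CYP1A2 pathway (38% of clearance) increases to 4.8× activity: 0.38 × 4.8 = 1.824.
The CYP2C9 pathway (28% of clearance) drops to 0.38× activity: 0.28 × 0.38 = 0.1064.
The CYP3A4 pathway (18% of clearance) falls to 0.21× activity: 0.18 × 0.21 = 0.0378.
Non-CYP routes (16%) are unchanged.
CL_new/CL_old = 1.824 + 0.1064 + 0.0378 + 0.16 = 2.1282.
Because AUC varies inversely with clearance, the combined effect is 1 / 2.1282 = 0.47.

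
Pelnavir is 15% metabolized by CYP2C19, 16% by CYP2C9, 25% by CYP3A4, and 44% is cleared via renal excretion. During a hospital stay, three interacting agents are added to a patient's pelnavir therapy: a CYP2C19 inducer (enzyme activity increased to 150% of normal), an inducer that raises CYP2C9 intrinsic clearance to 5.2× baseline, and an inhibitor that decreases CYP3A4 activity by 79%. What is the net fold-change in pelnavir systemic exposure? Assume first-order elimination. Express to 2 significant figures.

The CYP2C19 pathway (15% of clearance) is boosted to 1.5× activity: 0.15 × 1.5 = 0.225.
The CYP2C9 pathway (16% of clearance) increases to 5.2× activity: 0.16 × 5.2 = 0.832.
The CYP3A4 pathway (25% of clearance) falls to 0.21× activity: 0.25 × 0.21 = 0.0525.
Non-CYP routes (44%) are unchanged.
New clearance relative to baseline: 0.225 + 0.832 + 0.0525 + 0.44 = 1.5495.
Systemic exposure ∝ 1/CL: fold-change = 1 / 1.5495 = 0.65.

0.65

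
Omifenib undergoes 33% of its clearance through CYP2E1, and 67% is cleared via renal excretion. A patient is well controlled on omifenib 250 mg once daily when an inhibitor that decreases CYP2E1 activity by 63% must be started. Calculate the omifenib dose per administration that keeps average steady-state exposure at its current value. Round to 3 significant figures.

The CYP2E1 pathway (33% of clearance) drops to 0.37× activity: 0.33 × 0.37 = 0.1221.
The remaining 67% of clearance is unaffected.
Relative clearance = 0.1221 + 0.67 = 0.7921.
To maintain the same steady-state level, dose must scale with clearance: new dose = 250 × 0.7921 = 198 mg.

198 mg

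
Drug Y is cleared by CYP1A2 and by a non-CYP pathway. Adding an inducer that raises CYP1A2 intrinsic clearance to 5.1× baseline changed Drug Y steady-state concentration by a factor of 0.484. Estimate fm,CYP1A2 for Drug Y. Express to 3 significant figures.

0.260

Write x for the fraction cleared via CYP1A2. The observed steady-state concentration change means clearance rose to 1/0.484 = 2.066 of baseline.
Only the CYP1A2 route changed, so 2.066 = x·5.1 + (1 − x), giving x = 0.260.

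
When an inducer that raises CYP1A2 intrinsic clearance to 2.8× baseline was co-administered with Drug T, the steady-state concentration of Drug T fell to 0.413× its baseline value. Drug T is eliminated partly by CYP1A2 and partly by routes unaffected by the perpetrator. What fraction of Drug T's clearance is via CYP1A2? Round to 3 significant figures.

0.790

Let x = fm,CYP1A2. Because steady-state concentration ∝ 1/CL, relative clearance rose to 1/0.413 = 2.421.
Only the CYP1A2 route changed, so 2.421 = x·2.8 + (1 − x), giving x = 0.790.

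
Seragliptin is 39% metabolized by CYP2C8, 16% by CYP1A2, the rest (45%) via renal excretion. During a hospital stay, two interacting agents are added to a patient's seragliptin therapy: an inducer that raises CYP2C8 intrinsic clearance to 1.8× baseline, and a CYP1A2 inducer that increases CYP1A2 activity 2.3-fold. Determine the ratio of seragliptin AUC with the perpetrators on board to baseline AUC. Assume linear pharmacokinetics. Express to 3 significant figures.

The CYP2C8 pathway (39% of clearance) increases to 1.8× activity: 0.39 × 1.8 = 0.702.
The CYP1A2 pathway (16% of clearance) rises to 2.3× activity: 0.16 × 2.3 = 0.368.
The remaining 45% of clearance is unaffected.
Relative clearance = 0.702 + 0.368 + 0.45 = 1.52.
AUC ∝ 1/CL: fold-change = 1 / 1.52 = 0.658.

0.658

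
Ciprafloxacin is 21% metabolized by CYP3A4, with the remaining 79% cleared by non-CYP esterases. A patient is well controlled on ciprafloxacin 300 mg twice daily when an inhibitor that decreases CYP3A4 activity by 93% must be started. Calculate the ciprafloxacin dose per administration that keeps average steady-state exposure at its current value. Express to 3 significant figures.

The CYP3A4 pathway (21% of clearance) drops to 0.07× activity: 0.21 × 0.07 = 0.0147.
Non-CYP routes (79%) are unchanged.
New clearance relative to baseline: 0.0147 + 0.79 = 0.8047.
Css,avg = (dose rate)/CL, so holding Css fixed requires dose ∝ CL: 300 × 0.8047 = 241 mg.

241 mg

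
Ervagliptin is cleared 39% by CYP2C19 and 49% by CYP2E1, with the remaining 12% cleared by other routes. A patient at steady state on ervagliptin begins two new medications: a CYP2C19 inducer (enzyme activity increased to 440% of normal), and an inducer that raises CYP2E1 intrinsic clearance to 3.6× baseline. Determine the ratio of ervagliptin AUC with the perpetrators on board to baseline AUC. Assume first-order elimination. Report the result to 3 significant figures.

0.278

The CYP2C19 pathway (39% of clearance) rises to 4.4× activity: 0.39 × 4.4 = 1.716.
The CYP2E1 pathway (49% of clearance) is boosted to 3.6× activity: 0.49 × 3.6 = 1.764.
Non-CYP routes (12%) are unchanged.
CL_new/CL_old = 1.716 + 1.764 + 0.12 = 3.6.
Because AUC varies inversely with clearance, the combined effect is 1 / 3.6 = 0.278.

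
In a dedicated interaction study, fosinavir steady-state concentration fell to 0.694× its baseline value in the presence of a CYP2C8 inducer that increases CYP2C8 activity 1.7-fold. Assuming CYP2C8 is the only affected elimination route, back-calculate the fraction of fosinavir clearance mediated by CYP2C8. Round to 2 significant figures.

CL'/CL = 1 / 0.694 = 1.441
1.7·fm + (1 − fm) = 1.441
fm = (1.441 − 1) / (1.7 − 1) = 0.63

0.63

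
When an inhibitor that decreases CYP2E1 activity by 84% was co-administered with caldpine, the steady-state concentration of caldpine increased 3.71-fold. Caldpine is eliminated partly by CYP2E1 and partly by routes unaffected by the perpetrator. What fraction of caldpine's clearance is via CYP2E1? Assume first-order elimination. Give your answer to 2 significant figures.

CL'/CL = 1 / 3.71 = 0.2695
0.16·fm + (1 − fm) = 0.2695
fm = (0.2695 − 1) / (0.16 − 1) = 0.87

0.87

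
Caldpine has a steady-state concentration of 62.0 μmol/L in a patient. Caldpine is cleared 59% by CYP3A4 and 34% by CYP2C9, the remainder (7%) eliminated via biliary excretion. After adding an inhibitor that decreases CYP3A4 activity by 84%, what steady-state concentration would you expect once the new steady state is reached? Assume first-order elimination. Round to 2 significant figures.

1.2 × 10² μmol/L

CYP3A4: 0.59 × 0.16 = 0.0944
CYP2C9: 0.34 (unchanged)
Other: 0.07 (unchanged)
New clearance relative to baseline: 0.0944 + 0.34 + 0.07 = 0.5044.
With dosing unchanged, steady-state concentration scales as 1/CL: 62.0 / 0.5044 = 1.2 × 10² μmol/L.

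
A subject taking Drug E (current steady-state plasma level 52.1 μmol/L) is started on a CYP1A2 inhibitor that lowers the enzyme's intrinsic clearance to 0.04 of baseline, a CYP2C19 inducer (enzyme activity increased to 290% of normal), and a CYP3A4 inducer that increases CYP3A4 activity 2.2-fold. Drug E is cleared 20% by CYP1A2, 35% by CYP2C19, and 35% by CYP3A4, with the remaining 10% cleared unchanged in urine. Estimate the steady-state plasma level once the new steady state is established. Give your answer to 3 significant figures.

CYP1A2: 0.2 × 0.04 = 0.008
CYP2C19: 0.35 × 2.9 = 1.015
CYP3A4: 0.35 × 2.2 = 0.77
Other: 0.1 (unchanged)
Relative clearance = 0.008 + 1.015 + 0.77 + 0.1 = 1.893.
New steady-state plasma level = 52.1 / 1.893 = 27.5 μmol/L (concentration scales inversely with clearance).

27.5 μmol/L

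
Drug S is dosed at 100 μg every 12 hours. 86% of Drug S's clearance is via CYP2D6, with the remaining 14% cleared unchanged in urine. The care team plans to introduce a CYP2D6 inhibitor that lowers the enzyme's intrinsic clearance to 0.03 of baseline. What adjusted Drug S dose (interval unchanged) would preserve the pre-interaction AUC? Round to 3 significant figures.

CYP2D6: 0.86 × 0.03 = 0.0258
Other: 0.14 (unchanged)
New clearance relative to baseline: 0.0258 + 0.14 = 0.1658.
Exposure is unchanged when dose changes in proportion to clearance. New dose = 100 μg × 0.1658 = 16.6 μg.

16.6 μg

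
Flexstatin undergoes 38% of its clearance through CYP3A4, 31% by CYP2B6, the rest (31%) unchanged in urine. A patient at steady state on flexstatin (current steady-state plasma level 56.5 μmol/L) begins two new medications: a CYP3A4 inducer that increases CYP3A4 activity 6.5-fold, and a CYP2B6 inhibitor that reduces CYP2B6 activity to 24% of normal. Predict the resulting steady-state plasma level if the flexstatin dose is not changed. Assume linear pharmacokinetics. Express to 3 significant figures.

The CYP3A4 pathway (38% of clearance) is boosted to 6.5× activity: 0.38 × 6.5 = 2.47.
The CYP2B6 pathway (31% of clearance) falls to 0.24× activity: 0.31 × 0.24 = 0.0744.
The remaining 31% of clearance is unaffected.
Relative clearance = 2.47 + 0.0744 + 0.31 = 2.8544.
New steady-state plasma level = 56.5 / 2.8544 = 19.8 μmol/L (concentration scales inversely with clearance).

19.8 μmol/L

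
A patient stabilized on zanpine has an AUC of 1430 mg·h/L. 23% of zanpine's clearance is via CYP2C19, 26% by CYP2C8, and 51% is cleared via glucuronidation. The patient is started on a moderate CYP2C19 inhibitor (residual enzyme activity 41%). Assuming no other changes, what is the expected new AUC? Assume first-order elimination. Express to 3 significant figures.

The CYP2C19 pathway (23% of clearance) drops to 0.41× activity: 0.23 × 0.41 = 0.0943.
CYP2C8 (26%) and the residual 51% are unaffected.
New clearance relative to baseline: 0.0943 + 0.26 + 0.51 = 0.8643.
New AUC = baseline ÷ relative clearance = 1430 / 0.8643 = 1.65 × 10³ mg·h/L.

1.65 × 10³ mg·h/L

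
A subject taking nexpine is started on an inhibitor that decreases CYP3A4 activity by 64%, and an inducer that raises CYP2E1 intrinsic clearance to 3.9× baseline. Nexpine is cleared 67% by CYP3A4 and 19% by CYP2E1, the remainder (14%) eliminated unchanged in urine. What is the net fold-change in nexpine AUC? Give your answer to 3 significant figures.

The CYP3A4 pathway (67% of clearance) is reduced to 0.36× activity: 0.67 × 0.36 = 0.2412.
The CYP2E1 pathway (19% of clearance) increases to 3.9× activity: 0.19 × 3.9 = 0.741.
The remaining 14% of clearance is unaffected.
New clearance relative to baseline: 0.2412 + 0.741 + 0.14 = 1.1222.
Because AUC varies inversely with clearance, the combined effect is 1 / 1.1222 = 0.891.

0.891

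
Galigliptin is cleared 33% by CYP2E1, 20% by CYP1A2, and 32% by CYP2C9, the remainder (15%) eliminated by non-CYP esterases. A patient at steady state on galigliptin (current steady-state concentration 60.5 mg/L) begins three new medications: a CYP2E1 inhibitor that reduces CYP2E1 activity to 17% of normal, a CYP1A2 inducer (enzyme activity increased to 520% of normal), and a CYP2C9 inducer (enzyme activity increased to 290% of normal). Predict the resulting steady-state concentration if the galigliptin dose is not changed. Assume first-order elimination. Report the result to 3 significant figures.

The CYP2E1 pathway (33% of clearance) falls to 0.17× activity: 0.33 × 0.17 = 0.0561.
The CYP1A2 pathway (20% of clearance) rises to 5.2× activity: 0.2 × 5.2 = 1.04.
The CYP2C9 pathway (32% of clearance) increases to 2.9× activity: 0.32 × 2.9 = 0.928.
Non-CYP routes (15%) are unchanged.
CL_new/CL_old = 0.0561 + 1.04 + 0.928 + 0.15 = 2.1741.
Steady-state concentration ∝ 1/CL: new value = 60.5 / 2.1741 = 27.8 mg/L.

27.8 mg/L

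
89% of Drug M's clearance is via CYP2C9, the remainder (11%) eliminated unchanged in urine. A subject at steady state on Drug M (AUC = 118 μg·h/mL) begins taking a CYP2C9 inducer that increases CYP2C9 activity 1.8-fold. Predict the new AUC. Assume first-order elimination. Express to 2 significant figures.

69 μg·h/mL

CYP2C9: 0.89 × 1.8 = 1.602
Other: 0.11 (unchanged)
CL_new/CL_old = 1.602 + 0.11 = 1.712.
New AUC = baseline ÷ relative clearance = 118 / 1.712 = 69 μg·h/mL.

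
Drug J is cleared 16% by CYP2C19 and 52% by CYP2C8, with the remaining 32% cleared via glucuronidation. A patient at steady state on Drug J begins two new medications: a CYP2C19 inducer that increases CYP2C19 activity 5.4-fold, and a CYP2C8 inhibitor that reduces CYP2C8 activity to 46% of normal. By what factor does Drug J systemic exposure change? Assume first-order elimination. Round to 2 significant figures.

The CYP2C19 pathway (16% of clearance) increases to 5.4× activity: 0.16 × 5.4 = 0.864.
The CYP2C8 pathway (52% of clearance) falls to 0.46× activity: 0.52 × 0.46 = 0.2392.
The remaining 32% of clearance is unaffected.
CL_new/CL_old = 0.864 + 0.2392 + 0.32 = 1.4232.
Systemic exposure ∝ 1/CL: fold-change = 1 / 1.4232 = 0.70.

0.70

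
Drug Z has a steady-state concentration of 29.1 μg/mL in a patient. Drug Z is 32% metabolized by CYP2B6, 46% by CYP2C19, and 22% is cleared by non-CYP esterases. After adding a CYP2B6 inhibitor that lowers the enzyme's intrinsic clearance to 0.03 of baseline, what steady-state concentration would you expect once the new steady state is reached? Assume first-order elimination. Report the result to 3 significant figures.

The CYP2B6 pathway (32% of clearance) falls to 0.03× activity: 0.32 × 0.03 = 0.0096.
CYP2C19 (46%) and the residual 22% are unaffected.
New clearance relative to baseline: 0.0096 + 0.46 + 0.22 = 0.6896.
With dosing unchanged, steady-state concentration scales as 1/CL: 29.1 / 0.6896 = 42.2 μg/mL.

42.2 μg/mL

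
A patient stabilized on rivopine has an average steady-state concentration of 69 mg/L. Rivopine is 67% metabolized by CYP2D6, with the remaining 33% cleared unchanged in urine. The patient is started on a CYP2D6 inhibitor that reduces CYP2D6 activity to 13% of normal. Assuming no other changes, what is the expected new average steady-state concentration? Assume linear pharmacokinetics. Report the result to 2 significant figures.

The CYP2D6 pathway (67% of clearance) drops to 0.13× activity: 0.67 × 0.13 = 0.0871.
Non-CYP routes (33%) are unchanged.
New clearance relative to baseline: 0.0871 + 0.33 = 0.4171.
New average steady-state concentration = baseline ÷ relative clearance = 69 / 0.4171 = 1.7 × 10² mg/L.

1.7 × 10² mg/L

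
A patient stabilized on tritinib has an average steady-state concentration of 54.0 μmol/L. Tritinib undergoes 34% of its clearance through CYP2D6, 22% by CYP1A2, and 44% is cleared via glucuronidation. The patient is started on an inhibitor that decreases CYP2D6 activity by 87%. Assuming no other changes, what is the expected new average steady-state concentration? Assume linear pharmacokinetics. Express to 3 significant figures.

CYP2D6: 0.34 × 0.13 = 0.0442
CYP1A2: 0.22 (unchanged)
Other: 0.44 (unchanged)
CL_new/CL_old = 0.0442 + 0.22 + 0.44 = 0.7042.
New average steady-state concentration = baseline ÷ relative clearance = 54.0 / 0.7042 = 76.7 μmol/L.

76.7 μmol/L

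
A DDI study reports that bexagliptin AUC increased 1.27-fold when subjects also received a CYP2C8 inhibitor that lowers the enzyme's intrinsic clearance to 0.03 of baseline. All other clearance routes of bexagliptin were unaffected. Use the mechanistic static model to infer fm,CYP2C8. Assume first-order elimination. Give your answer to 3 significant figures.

0.219

Write x for the fraction cleared via CYP2C8. The observed AUC change means clearance fell to 1/1.27 = 0.7874 of baseline.
Setting x·0.03 + (1 − x) = 0.7874 and solving: x = (0.7874 − 1)/(0.03 − 1) = 0.219.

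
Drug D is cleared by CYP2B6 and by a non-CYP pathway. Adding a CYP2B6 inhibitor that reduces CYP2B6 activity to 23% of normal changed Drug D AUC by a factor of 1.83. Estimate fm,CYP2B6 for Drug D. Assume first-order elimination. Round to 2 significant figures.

0.59

CL'/CL = 1 / 1.83 = 0.5464
0.23·fm + (1 − fm) = 0.5464
fm = (0.5464 − 1) / (0.23 − 1) = 0.59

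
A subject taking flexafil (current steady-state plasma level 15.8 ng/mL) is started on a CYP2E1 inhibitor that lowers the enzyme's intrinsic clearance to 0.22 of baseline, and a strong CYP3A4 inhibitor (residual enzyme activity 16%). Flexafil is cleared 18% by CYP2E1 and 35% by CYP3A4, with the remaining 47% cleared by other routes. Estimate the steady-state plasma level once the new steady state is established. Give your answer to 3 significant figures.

CYP2E1: 0.18 × 0.22 = 0.0396
CYP3A4: 0.35 × 0.16 = 0.056
Other: 0.47 (unchanged)
New clearance relative to baseline: 0.0396 + 0.056 + 0.47 = 0.5656.
New steady-state plasma level = 15.8 / 0.5656 = 27.9 ng/mL (concentration scales inversely with clearance).

27.9 ng/mL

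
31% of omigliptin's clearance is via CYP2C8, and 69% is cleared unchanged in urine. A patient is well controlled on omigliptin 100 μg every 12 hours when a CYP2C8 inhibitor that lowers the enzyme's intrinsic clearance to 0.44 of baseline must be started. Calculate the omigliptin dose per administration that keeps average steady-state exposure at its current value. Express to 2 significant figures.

83 μg

The CYP2C8 pathway (31% of clearance) drops to 0.44× activity: 0.31 × 0.44 = 0.1364.
Non-CYP routes (69%) are unchanged.
CL_new/CL_old = 0.1364 + 0.69 = 0.8264.
Exposure is unchanged when dose changes in proportion to clearance. New dose = 100 μg × 0.8264 = 83 μg.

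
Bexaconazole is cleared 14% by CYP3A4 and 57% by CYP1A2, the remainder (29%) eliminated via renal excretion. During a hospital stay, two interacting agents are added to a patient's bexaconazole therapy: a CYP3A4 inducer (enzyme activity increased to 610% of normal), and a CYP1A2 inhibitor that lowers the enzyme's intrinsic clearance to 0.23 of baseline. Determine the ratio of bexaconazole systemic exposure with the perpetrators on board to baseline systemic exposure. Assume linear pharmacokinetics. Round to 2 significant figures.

The CYP3A4 pathway (14% of clearance) rises to 6.1× activity: 0.14 × 6.1 = 0.854.
The CYP1A2 pathway (57% of clearance) drops to 0.23× activity: 0.57 × 0.23 = 0.1311.
The remaining 29% of clearance is unaffected.
CL_new/CL_old = 0.854 + 0.1311 + 0.29 = 1.2751.
Net systemic exposure ratio = 1 / 1.2751 = 0.78.

0.78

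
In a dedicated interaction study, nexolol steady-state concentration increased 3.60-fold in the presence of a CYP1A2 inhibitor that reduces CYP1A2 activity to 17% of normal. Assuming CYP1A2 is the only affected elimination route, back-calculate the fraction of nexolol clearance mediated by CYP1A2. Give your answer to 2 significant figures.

0.87

Let fm be the CYP1A2 fraction. New clearance relative to baseline = fm × 0.17 + (1 − fm).
Steady-state concentration ratio = 1 / (new CL fraction), so new CL fraction = 1 / 3.60 = 0.2778.
fm × 0.17 + 1 − fm = 0.2778  ⇒  fm × (0.17 − 1) = −0.7222  ⇒  fm = 0.87.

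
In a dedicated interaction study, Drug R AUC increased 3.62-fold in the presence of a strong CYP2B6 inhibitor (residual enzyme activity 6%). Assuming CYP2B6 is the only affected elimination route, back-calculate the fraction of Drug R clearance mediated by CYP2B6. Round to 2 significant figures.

CL'/CL = 1 / 3.62 = 0.2762
0.06·fm + (1 − fm) = 0.2762
fm = (0.2762 − 1) / (0.06 − 1) = 0.77

0.77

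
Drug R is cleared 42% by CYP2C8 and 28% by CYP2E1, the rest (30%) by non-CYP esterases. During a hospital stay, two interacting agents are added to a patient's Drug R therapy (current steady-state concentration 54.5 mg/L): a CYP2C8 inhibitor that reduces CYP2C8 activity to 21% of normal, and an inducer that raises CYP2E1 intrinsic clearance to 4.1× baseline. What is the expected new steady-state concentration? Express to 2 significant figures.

35 mg/L

The CYP2C8 pathway (42% of clearance) is reduced to 0.21× activity: 0.42 × 0.21 = 0.0882.
The CYP2E1 pathway (28% of clearance) rises to 4.1× activity: 0.28 × 4.1 = 1.148.
The remaining 30% of clearance is unaffected.
Relative clearance = 0.0882 + 1.148 + 0.3 = 1.5362.
Steady-state concentration ∝ 1/CL: new value = 54.5 / 1.5362 = 35 mg/L.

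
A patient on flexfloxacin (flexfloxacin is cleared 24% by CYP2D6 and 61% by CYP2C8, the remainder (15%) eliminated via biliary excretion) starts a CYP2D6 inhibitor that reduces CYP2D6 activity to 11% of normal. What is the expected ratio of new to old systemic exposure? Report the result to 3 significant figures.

The CYP2D6 pathway (24% of clearance) falls to 0.11× activity: 0.24 × 0.11 = 0.0264.
CYP2C8 (61%) and the residual 15% are unaffected.
CL_new/CL_old = 0.0264 + 0.61 + 0.15 = 0.7864.
Systemic exposure is inversely proportional to clearance, so the fold-change is 1 / 0.7864 = 1.27.

1.27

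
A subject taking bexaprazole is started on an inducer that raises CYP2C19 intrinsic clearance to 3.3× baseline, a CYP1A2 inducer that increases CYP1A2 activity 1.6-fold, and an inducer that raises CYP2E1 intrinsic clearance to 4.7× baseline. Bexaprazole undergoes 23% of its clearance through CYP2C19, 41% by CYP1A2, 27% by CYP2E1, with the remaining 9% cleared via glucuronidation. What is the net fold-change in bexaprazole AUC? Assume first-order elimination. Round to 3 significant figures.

0.360

The CYP2C19 pathway (23% of clearance) rises to 3.3× activity: 0.23 × 3.3 = 0.759.
The CYP1A2 pathway (41% of clearance) is boosted to 1.6× activity: 0.41 × 1.6 = 0.656.
The CYP2E1 pathway (27% of clearance) rises to 4.7× activity: 0.27 × 4.7 = 1.269.
Non-CYP routes (9%) are unchanged.
CL_new/CL_old = 0.759 + 0.656 + 1.269 + 0.09 = 2.774.
AUC ∝ 1/CL: fold-change = 1 / 2.774 = 0.360.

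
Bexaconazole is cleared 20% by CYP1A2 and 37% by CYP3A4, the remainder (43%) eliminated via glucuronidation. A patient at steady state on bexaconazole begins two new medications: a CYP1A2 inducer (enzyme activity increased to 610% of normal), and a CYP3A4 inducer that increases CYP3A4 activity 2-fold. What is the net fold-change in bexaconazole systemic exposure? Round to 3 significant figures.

0.418

CYP1A2: 0.2 × 6.1 = 1.22
CYP3A4: 0.37 × 2 = 0.74
Other: 0.43 (unchanged)
Relative clearance = 1.22 + 0.74 + 0.43 = 2.39.
Net systemic exposure ratio = 1 / 2.39 = 0.418.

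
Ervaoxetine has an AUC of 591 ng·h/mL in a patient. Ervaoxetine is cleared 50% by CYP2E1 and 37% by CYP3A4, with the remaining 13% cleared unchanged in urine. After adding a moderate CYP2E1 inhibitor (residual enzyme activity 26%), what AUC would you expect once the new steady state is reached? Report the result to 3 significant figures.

938 ng·h/mL

CYP2E1: 0.5 × 0.26 = 0.13
CYP3A4: 0.37 (unchanged)
Other: 0.13 (unchanged)
CL_new/CL_old = 0.13 + 0.37 + 0.13 = 0.63.
New AUC = baseline ÷ relative clearance = 591 / 0.63 = 938 ng·h/mL.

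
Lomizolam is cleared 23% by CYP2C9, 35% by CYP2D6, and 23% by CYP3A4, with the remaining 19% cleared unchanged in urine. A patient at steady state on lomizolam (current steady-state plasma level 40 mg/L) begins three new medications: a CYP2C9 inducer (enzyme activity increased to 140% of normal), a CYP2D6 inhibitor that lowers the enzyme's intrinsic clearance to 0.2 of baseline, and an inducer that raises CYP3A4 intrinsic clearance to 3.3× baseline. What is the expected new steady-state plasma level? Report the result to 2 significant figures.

30 mg/L

The CYP2C9 pathway (23% of clearance) increases to 1.4× activity: 0.23 × 1.4 = 0.322.
The CYP2D6 pathway (35% of clearance) is reduced to 0.2× activity: 0.35 × 0.2 = 0.07.
The CYP3A4 pathway (23% of clearance) rises to 3.3× activity: 0.23 × 3.3 = 0.759.
The remaining 19% of clearance is unaffected.
New clearance relative to baseline: 0.322 + 0.07 + 0.759 + 0.19 = 1.341.
New steady-state plasma level = 40 / 1.341 = 30 mg/L (concentration scales inversely with clearance).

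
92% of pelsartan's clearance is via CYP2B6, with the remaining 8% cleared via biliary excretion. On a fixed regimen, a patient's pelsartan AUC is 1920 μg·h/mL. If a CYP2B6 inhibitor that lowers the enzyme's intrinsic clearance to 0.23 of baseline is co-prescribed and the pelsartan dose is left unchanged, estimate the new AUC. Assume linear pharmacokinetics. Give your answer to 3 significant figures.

The CYP2B6 pathway (92% of clearance) falls to 0.23× activity: 0.92 × 0.23 = 0.2116.
The remaining 8% of clearance is unaffected.
Relative clearance = 0.2116 + 0.08 = 0.2916.
With dosing unchanged, AUC scales as 1/CL: 1920 / 0.2916 = 6.58 × 10³ μg·h/mL.

6.58 × 10³ μg·h/mL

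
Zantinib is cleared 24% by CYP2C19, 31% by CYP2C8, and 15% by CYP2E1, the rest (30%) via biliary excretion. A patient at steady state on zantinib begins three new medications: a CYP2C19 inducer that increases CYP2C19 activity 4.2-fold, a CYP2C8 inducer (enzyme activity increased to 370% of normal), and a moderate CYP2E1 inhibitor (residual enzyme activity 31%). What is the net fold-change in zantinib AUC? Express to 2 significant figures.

0.40

The CYP2C19 pathway (24% of clearance) rises to 4.2× activity: 0.24 × 4.2 = 1.008.
The CYP2C8 pathway (31% of clearance) increases to 3.7× activity: 0.31 × 3.7 = 1.147.
The CYP2E1 pathway (15% of clearance) drops to 0.31× activity: 0.15 × 0.31 = 0.0465.
Non-CYP routes (30%) are unchanged.
Relative clearance = 1.008 + 1.147 + 0.0465 + 0.3 = 2.5015.
AUC ∝ 1/CL: fold-change = 1 / 2.5015 = 0.40.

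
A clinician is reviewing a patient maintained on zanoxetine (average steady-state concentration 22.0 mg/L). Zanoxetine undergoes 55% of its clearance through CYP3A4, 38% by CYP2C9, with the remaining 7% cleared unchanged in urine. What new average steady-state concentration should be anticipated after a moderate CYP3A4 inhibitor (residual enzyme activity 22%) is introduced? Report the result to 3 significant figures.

The CYP3A4 pathway (55% of clearance) drops to 0.22× activity: 0.55 × 0.22 = 0.121.
CYP2C9 (38%) and the residual 7% are unaffected.
Relative clearance = 0.121 + 0.38 + 0.07 = 0.571.
Average steady-state concentration ∝ 1/CL, so new value = 22.0 / 0.571 = 38.5 mg/L.

38.5 mg/L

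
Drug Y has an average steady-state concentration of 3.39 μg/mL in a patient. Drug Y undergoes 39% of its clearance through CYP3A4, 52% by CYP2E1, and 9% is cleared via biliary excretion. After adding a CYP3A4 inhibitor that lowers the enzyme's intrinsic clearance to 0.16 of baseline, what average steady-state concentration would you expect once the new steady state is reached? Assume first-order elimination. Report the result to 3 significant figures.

The CYP3A4 pathway (39% of clearance) drops to 0.16× activity: 0.39 × 0.16 = 0.0624.
CYP2E1 (52%) and the residual 9% are unaffected.
Relative clearance = 0.0624 + 0.52 + 0.09 = 0.6724.
With dosing unchanged, average steady-state concentration scales as 1/CL: 3.39 / 0.6724 = 5.04 μg/mL.

5.04 μg/mL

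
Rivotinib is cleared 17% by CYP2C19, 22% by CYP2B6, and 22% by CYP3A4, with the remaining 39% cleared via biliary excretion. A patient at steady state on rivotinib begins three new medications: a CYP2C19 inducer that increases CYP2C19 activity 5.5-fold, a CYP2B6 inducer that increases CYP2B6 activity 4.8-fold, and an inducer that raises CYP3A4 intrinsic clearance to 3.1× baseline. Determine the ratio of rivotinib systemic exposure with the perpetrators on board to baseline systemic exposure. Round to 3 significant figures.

0.326

The CYP2C19 pathway (17% of clearance) rises to 5.5× activity: 0.17 × 5.5 = 0.935.
The CYP2B6 pathway (22% of clearance) rises to 4.8× activity: 0.22 × 4.8 = 1.056.
The CYP3A4 pathway (22% of clearance) increases to 3.1× activity: 0.22 × 3.1 = 0.682.
The remaining 39% of clearance is unaffected.
CL_new/CL_old = 0.935 + 1.056 + 0.682 + 0.39 = 3.063.
Net systemic exposure ratio = 1 / 3.063 = 0.326.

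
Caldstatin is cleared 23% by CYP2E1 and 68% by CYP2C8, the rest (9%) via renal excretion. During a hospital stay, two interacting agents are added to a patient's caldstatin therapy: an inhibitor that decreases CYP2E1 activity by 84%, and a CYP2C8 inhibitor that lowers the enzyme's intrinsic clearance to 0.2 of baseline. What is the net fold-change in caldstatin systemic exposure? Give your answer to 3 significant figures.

3.81

CYP2E1: 0.23 × 0.16 = 0.0368
CYP2C8: 0.68 × 0.2 = 0.136
Other: 0.09 (unchanged)
Relative clearance = 0.0368 + 0.136 + 0.09 = 0.2628.
Net systemic exposure ratio = 1 / 0.2628 = 3.81.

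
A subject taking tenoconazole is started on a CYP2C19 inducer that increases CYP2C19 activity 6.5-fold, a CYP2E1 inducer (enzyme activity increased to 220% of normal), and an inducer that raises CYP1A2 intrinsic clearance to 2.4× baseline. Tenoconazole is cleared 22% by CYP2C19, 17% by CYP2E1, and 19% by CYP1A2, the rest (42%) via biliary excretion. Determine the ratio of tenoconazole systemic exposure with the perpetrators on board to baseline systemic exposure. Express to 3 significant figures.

The CYP2C19 pathway (22% of clearance) is boosted to 6.5× activity: 0.22 × 6.5 = 1.43.
The CYP2E1 pathway (17% of clearance) increases to 2.2× activity: 0.17 × 2.2 = 0.374.
The CYP1A2 pathway (19% of clearance) is boosted to 2.4× activity: 0.19 × 2.4 = 0.456.
The remaining 42% of clearance is unaffected.
CL_new/CL_old = 1.43 + 0.374 + 0.456 + 0.42 = 2.68.
Net systemic exposure ratio = 1 / 2.68 = 0.373.

0.373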